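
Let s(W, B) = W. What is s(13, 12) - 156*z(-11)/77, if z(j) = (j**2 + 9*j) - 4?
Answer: -1807/77 ≈ -23.468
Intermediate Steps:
z(j) = -4 + j**2 + 9*j
s(13, 12) - 156*z(-11)/77 = 13 - 156*(-4 + (-11)**2 + 9*(-11))/77 = 13 - 156*(-4 + 121 - 99)/77 = 13 - 2808/77 = -1807/77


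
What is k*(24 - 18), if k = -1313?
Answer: -7878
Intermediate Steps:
k*(24 - 18) = -1313*(24 - 18) = -1313*6 = -7878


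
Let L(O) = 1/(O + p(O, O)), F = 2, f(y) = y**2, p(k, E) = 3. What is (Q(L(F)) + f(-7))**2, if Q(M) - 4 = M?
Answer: 70756/25 ≈ 2830.2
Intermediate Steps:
L(O) = 1/(3 + O) (L(O) = 1/(O + 3) = 1/(3 + O))
Q(M) = 4 + M
(Q(L(F)) + f(-7))**2 = ((4 + 1/(3 + 2)) + (-7)**2)**2 = ((4 + 1/5) + 49)**2 = (21/5 + 49)**2 = (266/5)**2 = 70756/25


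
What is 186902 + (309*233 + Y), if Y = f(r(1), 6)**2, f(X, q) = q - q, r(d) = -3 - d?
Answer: 258899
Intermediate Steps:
f(X, q) = 0
Y = 0 (Y = 0**2 = 0)
186902 + (309*233 + Y) = 186902 + (309*233 + 0) = 186902 + (71997 + 0) = 186902 + 71997 = 258899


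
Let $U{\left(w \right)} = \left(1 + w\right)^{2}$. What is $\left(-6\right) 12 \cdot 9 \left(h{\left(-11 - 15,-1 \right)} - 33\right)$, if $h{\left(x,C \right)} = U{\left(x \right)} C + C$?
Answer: $427032$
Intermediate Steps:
$h{\left(x,C \right)} = C + C \left(1 + x\right)^{2}$ ($h{\left(x,C \right)} = \left(1 + x\right)^{2} C + C = C \left(1 + x\right)^{2} + C = C + C \left(1 + x\right)^{2}$)
$\left(-6\right) 12 \cdot 9 \left(h{\left(-11 - 15,-1 \right)} - 33\right) = \left(-6\right) 12 \cdot 9 \left(- (1 + \left(1 - 26\right)^{2}) - 33\right) = \left(-72\right) 9 \left(- (1 + \left(1 - 26\right)^{2}) - 33\right) = - 648 \left(- (1 + \left(1 - 26\right)^{2}) - 33\right) = - 648 \left(- (1 + \left(-25\right)^{2}) - 33\right) = - 648 \left(- (1 + 625) - 33\right) = - 648 \left(\left(-1\right) 626 - 33\right) = - 648 \left(-626 - 33\right) = \left(-648\right) \left(-659\right) = 427032$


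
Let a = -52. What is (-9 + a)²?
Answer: 3721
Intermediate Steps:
(-9 + a)² = (-9 - 52)² = (-61)² = 3721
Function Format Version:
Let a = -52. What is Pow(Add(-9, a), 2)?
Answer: 3721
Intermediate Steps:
Pow(Add(-9, a), 2) = Pow(Add(-9, -52), 2) = Pow(-61, 2) = 3721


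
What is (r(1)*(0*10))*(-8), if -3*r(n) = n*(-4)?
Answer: 0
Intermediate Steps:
r(n) = 4*n/3 (r(n) = -n*(-4)/3 = -(-4)*n/3 = 4*n/3)
(r(1)*(0*10))*(-8) = (((4/3)*1)*(0*10))*(-8) = ((4/3)*0)*(-8) = 0*(-8) = 0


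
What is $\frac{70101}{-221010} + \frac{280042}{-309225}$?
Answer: $- \frac{795895849}{650874450} \approx -1.2228$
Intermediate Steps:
$\frac{70101}{-221010} + \frac{280042}{-309225} = 70101 \left(- \frac{1}{221010}\right) + 280042 \left(- \frac{1}{309225}\right) = - \frac{23367}{73670} - \frac{40006}{44175} = - \frac{795895849}{650874450}$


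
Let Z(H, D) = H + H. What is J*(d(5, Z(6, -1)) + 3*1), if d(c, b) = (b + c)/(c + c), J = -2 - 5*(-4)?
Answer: 423/5 ≈ 84.600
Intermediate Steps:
J = 18 (J = -2 + 20 = 18)
Z(H, D) = 2*H
d(c, b) = (b + c)/(2*c) (d(c, b) = (b + c)/((2*c)) = (b + c)*(1/(2*c)) = (b + c)/(2*c))
J*(d(5, Z(6, -1)) + 3*1) = 18*((½)*(2*6 + 5)/5 + 3*1) = 18*((½)*(⅕)*(12 + 5) + 3) = 18*((½)*(⅕)*17 + 3) = 18*(17/10 + 3) = 18*(47/10) = 423/5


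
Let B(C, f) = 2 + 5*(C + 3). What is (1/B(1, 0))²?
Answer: 1/484 ≈ 0.0020661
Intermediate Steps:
B(C, f) = 17 + 5*C (B(C, f) = 2 + 5*(3 + C) = 2 + (15 + 5*C) = 17 + 5*C)
(1/B(1, 0))² = (1/(17 + 5*1))² = (1/(17 + 5))² = (1/22)² = 1/484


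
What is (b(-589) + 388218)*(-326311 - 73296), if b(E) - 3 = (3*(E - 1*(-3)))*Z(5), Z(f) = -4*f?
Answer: -169186011267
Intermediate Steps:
b(E) = -177 - 60*E (b(E) = 3 + (3*(E - 1*(-3)))*(-4*5) = 3 + (3*(E + 3))*(-20) = 3 + (3*(3 + E))*(-20) = 3 + (9 + 3*E)*(-20) = 3 + (-180 - 60*E) = -177 - 60*E)
(b(-589) + 388218)*(-326311 - 73296) = ((-177 - 60*(-589)) + 388218)*(-326311 - 73296) = ((-177 + 35340) + 388218)*(-399607) = (35163 + 388218)*(-399607) = 423381*(-399607) = -169186011267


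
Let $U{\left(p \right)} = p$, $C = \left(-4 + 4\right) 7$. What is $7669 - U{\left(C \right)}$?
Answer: $7669$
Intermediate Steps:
$C = 0$ ($C = 0 \cdot 7 = 0$)
$7669 - U{\left(C \right)} = 7669 - 0 = 7669 + 0 = 7669$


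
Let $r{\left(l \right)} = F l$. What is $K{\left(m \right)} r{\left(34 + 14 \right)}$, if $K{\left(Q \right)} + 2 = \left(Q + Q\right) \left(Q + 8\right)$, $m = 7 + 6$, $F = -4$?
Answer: $-104448$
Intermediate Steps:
$r{\left(l \right)} = - 4 l$
$m = 13$
$K{\left(Q \right)} = -2 + 2 Q \left(8 + Q\right)$ ($K{\left(Q \right)} = -2 + \left(Q + Q\right) \left(Q + 8\right) = -2 + 2 Q \left(8 + Q\right)$)
$K{\left(m \right)} r{\left(34 + 14 \right)} = \left(-2 + 2 \cdot 13^{2} + 16 \cdot 13\right) \left(- 4 \left(34 + 14\right)\right) = \left(-2 + 2 \cdot 169 + 208\right) \left(\left(-4\right) 48\right) = \left(-2 + 338 + 208\right) \left(-192\right) = 544 \left(-192\right) = -104448$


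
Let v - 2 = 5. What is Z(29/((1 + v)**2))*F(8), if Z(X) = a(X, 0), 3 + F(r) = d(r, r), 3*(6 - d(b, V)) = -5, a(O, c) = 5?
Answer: 70/3 ≈ 23.333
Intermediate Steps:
v = 7 (v = 2 + 5 = 7)
d(b, V) = 23/3 (d(b, V) = 6 - 1/3*(-5) = 6 + 5/3 = 23/3)
F(r) = 14/3 (F(r) = -3 + 23/3 = 14/3)
Z(X) = 5
Z(29/((1 + v)**2))*F(8) = 5*(14/3) = 70/3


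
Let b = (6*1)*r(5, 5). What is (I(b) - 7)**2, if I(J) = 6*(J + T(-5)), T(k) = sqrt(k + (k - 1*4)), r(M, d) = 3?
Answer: 9697 + 1212*I*sqrt(14) ≈ 9697.0 + 4534.9*I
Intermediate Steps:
T(k) = sqrt(-4 + 2*k) (T(k) = sqrt(k + (k - 4)) = sqrt(k + (-4 + k)) = sqrt(-4 + 2*k))
b = 18 (b = (6*1)*3 = 6*3 = 18)
I(J) = 6*J + 6*I*sqrt(14) (I(J) = 6*(J + sqrt(-4 + 2*(-5))) = 6*(J + sqrt(-4 - 10)) = 6*(J + sqrt(-14)) = 6*(J + I*sqrt(14)) = 6*J + 6*I*sqrt(14))
(I(b) - 7)**2 = ((6*18 + 6*I*sqrt(14)) - 7)**2 = ((108 + 6*I*sqrt(14)) - 7)**2 = (101 + 6*I*sqrt(14))**2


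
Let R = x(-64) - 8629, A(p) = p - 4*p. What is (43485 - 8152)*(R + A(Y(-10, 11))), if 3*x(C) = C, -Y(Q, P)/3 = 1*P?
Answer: -906432782/3 ≈ -3.0214e+8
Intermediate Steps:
Y(Q, P) = -3*P
A(p) = -3*p
x(C) = C/3
R = -25951/3 (R = (1/3)*(-64) - 8629 = -64/3 - 8629 = -25951/3 ≈ -8650.3)
(43485 - 8152)*(R + A(Y(-10, 11))) = (43485 - 8152)*(-25951/3 - (-9)*11) = 35333*(-25951/3 - 3*(-33)) = 35333*(-25951/3 + 99) = 35333*(-25654/3) = -906432782/3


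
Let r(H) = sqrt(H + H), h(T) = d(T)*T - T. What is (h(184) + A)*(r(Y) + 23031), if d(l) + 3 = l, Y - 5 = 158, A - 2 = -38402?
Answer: -121603680 - 5280*sqrt(326) ≈ -1.2170e+8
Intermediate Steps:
A = -38400 (A = 2 - 38402 = -38400)
Y = 163 (Y = 5 + 158 = 163)
d(l) = -3 + l
h(T) = -T + T*(-3 + T) (h(T) = (-3 + T)*T - T = T*(-3 + T) - T = -T + T*(-3 + T))
r(H) = sqrt(2)*sqrt(H) (r(H) = sqrt(2*H) = sqrt(2)*sqrt(H))
(h(184) + A)*(r(Y) + 23031) = (184*(-4 + 184) - 38400)*(sqrt(2)*sqrt(163) + 23031) = (184*180 - 38400)*(sqrt(326) + 23031) = (33120 - 38400)*(23031 + sqrt(326)) = -5280*(23031 + sqrt(326)) = -121603680 - 5280*sqrt(326)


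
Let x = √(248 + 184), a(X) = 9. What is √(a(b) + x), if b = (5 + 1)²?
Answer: √(9 + 12*√3) ≈ 5.4575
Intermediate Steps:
b = 36 (b = 6² = 36)
x = 12*√3 (x = √432 = 12*√3 ≈ 20.785)
√(a(b) + x) = √(9 + 12*√3)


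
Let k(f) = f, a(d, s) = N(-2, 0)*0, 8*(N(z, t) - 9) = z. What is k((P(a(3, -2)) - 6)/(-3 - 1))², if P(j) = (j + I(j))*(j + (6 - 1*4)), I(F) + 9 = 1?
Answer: 121/4 ≈ 30.250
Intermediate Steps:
I(F) = -8 (I(F) = -9 + 1 = -8)
N(z, t) = 9 + z/8
a(d, s) = 0 (a(d, s) = (9 + (⅛)*(-2))*0 = (9 - ¼)*0 = (35/4)*0 = 0)
P(j) = (-8 + j)*(2 + j) (P(j) = (j - 8)*(j + (6 - 1*4)) = (-8 + j)*(j + (6 - 4)) = (-8 + j)*(j + 2) = (-8 + j)*(2 + j))
k((P(a(3, -2)) - 6)/(-3 - 1))² = (((-16 + 0² - 6*0) - 6)/(-3 - 1))² = (((-16 + 0 + 0) - 6)/(-4))² = ((-16 - 6)*(-¼))² = (-22*(-¼))² = (11/2)² = 121/4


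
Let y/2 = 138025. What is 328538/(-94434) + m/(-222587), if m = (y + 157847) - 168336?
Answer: -49103137640/10509890379 ≈ -4.6721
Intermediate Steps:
y = 276050 (y = 2*138025 = 276050)
m = 265561 (m = (276050 + 157847) - 168336 = 433897 - 168336 = 265561)
328538/(-94434) + m/(-222587) = 328538/(-94434) + 265561/(-222587) = 328538*(-1/94434) + 265561*(-1/222587) = -164269/47217 - 265561/222587 = -49103137640/10509890379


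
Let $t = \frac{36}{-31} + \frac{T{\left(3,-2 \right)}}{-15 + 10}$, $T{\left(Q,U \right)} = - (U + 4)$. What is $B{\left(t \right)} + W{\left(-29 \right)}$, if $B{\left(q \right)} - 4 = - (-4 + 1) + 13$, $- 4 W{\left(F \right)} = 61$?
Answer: $\frac{19}{4} \approx 4.75$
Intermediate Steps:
$T{\left(Q,U \right)} = -4 - U$ ($T{\left(Q,U \right)} = - (4 + U) = -4 - U$)
$W{\left(F \right)} = - \frac{61}{4}$ ($W{\left(F \right)} = \left(- \frac{1}{4}\right) 61 = - \frac{61}{4}$)
$t = - \frac{118}{155}$ ($t = \frac{36}{-31} + \frac{-4 - -2}{-15 + 10} = 36 \left(- \frac{1}{31}\right) + \frac{-4 + 2}{-5} = - \frac{36}{31} - - \frac{2}{5} = - \frac{36}{31} + \frac{2}{5} = - \frac{118}{155} \approx -0.76129$)
$B{\left(q \right)} = 20$ ($B{\left(q \right)} = 4 + \left(- (-4 + 1) + 13\right) = 4 + \left(\left(-1\right) \left(-3\right) + 13\right) = 4 + \left(3 + 13\right) = 4 + 16 = 20$)
$B{\left(t \right)} + W{\left(-29 \right)} = 20 - \frac{61}{4} = \frac{19}{4}$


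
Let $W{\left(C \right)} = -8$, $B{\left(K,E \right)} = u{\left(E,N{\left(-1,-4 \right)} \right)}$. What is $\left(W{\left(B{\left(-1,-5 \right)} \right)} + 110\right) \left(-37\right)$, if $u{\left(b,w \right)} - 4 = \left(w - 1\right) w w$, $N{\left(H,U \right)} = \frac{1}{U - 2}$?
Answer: $-3774$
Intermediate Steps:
$N{\left(H,U \right)} = \frac{1}{-2 + U}$
$u{\left(b,w \right)} = 4 + w^{2} \left(-1 + w\right)$ ($u{\left(b,w \right)} = 4 + \left(w - 1\right) w w = 4 + \left(-1 + w\right) w w = 4 + w \left(-1 + w\right) w = 4 + w^{2} \left(-1 + w\right)$)
$B{\left(K,E \right)} = \frac{857}{216}$ ($B{\left(K,E \right)} = 4 + \left(\frac{1}{-2 - 4}\right)^{3} - \left(\frac{1}{-2 - 4}\right)^{2} = 4 + \left(\frac{1}{-6}\right)^{3} - \left(\frac{1}{-6}\right)^{2} = 4 + \left(- \frac{1}{6}\right)^{3} - \left(- \frac{1}{6}\right)^{2} = 4 - \frac{1}{216} - \frac{1}{36} = \frac{857}{216}$)
$\left(W{\left(B{\left(-1,-5 \right)} \right)} + 110\right) \left(-37\right) = \left(-8 + 110\right) \left(-37\right) = 102 \left(-37\right) = -3774$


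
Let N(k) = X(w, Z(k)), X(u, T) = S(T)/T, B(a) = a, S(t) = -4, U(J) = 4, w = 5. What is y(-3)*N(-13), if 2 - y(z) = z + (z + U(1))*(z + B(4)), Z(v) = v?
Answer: 16/13 ≈ 1.2308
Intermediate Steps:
X(u, T) = -4/T
N(k) = -4/k
y(z) = 2 - z - (4 + z)**2 (y(z) = 2 - (z + (z + 4)*(z + 4)) = 2 - (z + (4 + z)*(4 + z)) = 2 - (z + (4 + z)**2) = 2 + (-z - (4 + z)**2) = 2 - z - (4 + z)**2)
y(-3)*N(-13) = (-14 - 1*(-3)**2 - 9*(-3))*(-4/(-13)) = (-14 - 1*9 + 27)*(-4*(-1/13)) = (-14 - 9 + 27)*(4/13) = 4*(4/13) = 16/13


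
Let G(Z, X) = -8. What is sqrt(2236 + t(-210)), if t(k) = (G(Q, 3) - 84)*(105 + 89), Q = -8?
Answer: 2*I*sqrt(3903) ≈ 124.95*I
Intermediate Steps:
t(k) = -17848 (t(k) = (-8 - 84)*(105 + 89) = -92*194 = -17848)
sqrt(2236 + t(-210)) = sqrt(2236 - 17848) = sqrt(-15612) = 2*I*sqrt(3903)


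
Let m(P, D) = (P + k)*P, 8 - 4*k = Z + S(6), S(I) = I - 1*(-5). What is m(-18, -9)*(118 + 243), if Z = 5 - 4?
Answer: 123462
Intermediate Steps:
S(I) = 5 + I (S(I) = I + 5 = 5 + I)
Z = 1
k = -1 (k = 2 - (1 + (5 + 6))/4 = 2 - (1 + 11)/4 = 2 - ¼*12 = 2 - 3 = -1)
m(P, D) = P*(-1 + P) (m(P, D) = (P - 1)*P = (-1 + P)*P = P*(-1 + P))
m(-18, -9)*(118 + 243) = (-18*(-1 - 18))*(118 + 243) = -18*(-19)*361 = 342*361 = 123462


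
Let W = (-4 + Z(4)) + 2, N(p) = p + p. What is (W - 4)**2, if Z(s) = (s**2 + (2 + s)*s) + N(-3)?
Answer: 784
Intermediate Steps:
N(p) = 2*p
Z(s) = -6 + s**2 + s*(2 + s) (Z(s) = (s**2 + (2 + s)*s) + 2*(-3) = (s**2 + s*(2 + s)) - 6 = -6 + s**2 + s*(2 + s))
W = 32 (W = (-4 + (-6 + 2*4 + 2*4**2)) + 2 = (-4 + (-6 + 8 + 2*16)) + 2 = (-4 + (-6 + 8 + 32)) + 2 = (-4 + 34) + 2 = 30 + 2 = 32)
(W - 4)**2 = (32 - 4)**2 = 28**2 = 784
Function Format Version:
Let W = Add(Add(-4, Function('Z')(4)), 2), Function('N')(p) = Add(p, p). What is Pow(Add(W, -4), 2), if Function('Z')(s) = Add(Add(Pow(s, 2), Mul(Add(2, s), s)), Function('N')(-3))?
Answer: 784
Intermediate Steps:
Function('N')(p) = Mul(2, p)
Function('Z')(s) = Add(-6, Pow(s, 2), Mul(s, Add(2, s))) (Function('Z')(s) = Add(Add(Pow(s, 2), Mul(Add(2, s), s)), Mul(2, -3)) = Add(Add(Pow(s, 2), Mul(s, Add(2, s))), -6) = Add(-6, Pow(s, 2), Mul(s, Add(2, s))))
W = 32 (W = Add(Add(-4, Add(-6, Mul(2, 4), Mul(2, Pow(4, 2)))), 2) = Add(Add(-4, Add(-6, 8, Mul(2, 16))), 2) = Add(Add(-4, Add(-6, 8, 32)), 2) = Add(Add(-4, 34), 2) = Add(30, 2) = 32)
Pow(Add(W, -4), 2) = Pow(Add(32, -4), 2) = Pow(28, 2) = 784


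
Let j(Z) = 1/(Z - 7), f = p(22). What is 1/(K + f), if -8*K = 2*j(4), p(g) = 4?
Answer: 12/49 ≈ 0.24490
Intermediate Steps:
f = 4
j(Z) = 1/(-7 + Z)
K = 1/12 (K = -1/(4*(-7 + 4)) = -1/(4*(-3)) = -(-1)/(4*3) = -⅛*(-⅔) = 1/12 ≈ 0.083333)
1/(K + f) = 1/(1/12 + 4) = 1/(49/12) = 12/49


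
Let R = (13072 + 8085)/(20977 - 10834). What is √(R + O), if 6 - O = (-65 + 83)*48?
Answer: I*√199675351/483 ≈ 29.256*I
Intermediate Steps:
O = -858 (O = 6 - (-65 + 83)*48 = 6 - 18*48 = 6 - 1*864 = 6 - 864 = -858)
R = 21157/10143 ≈ 2.0859
√(R + O) = √(21157/10143 - 858) = √(-8681537/10143) = I*√199675351/483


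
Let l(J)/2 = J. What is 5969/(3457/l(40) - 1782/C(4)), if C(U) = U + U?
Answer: -477520/14363 ≈ -33.247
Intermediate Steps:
l(J) = 2*J
C(U) = 2*U
5969/(3457/l(40) - 1782/C(4)) = 5969/(3457/((2*40)) - 1782/(2*4)) = 5969/(3457/80 - 1782/8) = 5969/(3457*(1/80) - 1782*⅛) = 5969/(3457/80 - 891/4) = 5969/(-14363/80) = 5969*(-80/14363) = -477520/14363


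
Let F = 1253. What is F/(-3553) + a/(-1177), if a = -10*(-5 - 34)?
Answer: -260041/380171 ≈ -0.68401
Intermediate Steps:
a = 390 (a = -10*(-39) = 390)
F/(-3553) + a/(-1177) = 1253/(-3553) + 390/(-1177) = 1253*(-1/3553) + 390*(-1/1177) = -1253/3553 - 390/1177 = -260041/380171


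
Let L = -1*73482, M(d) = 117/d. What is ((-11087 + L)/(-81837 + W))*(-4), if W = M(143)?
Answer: -1860518/450099 ≈ -4.1336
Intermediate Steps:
W = 9/11 (W = 117/143 = 117*(1/143) = 9/11 ≈ 0.81818)
L = -73482
((-11087 + L)/(-81837 + W))*(-4) = ((-11087 - 73482)/(-81837 + 9/11))*(-4) = -84569/(-900198/11)*(-4) = -84569*(-11/900198)*(-4) = (930259/900198)*(-4) = -1860518/450099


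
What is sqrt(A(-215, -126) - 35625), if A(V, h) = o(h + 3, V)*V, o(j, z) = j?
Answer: 6*I*sqrt(255) ≈ 95.812*I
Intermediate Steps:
A(V, h) = V*(3 + h) (A(V, h) = (h + 3)*V = (3 + h)*V = V*(3 + h))
sqrt(A(-215, -126) - 35625) = sqrt(-215*(3 - 126) - 35625) = sqrt(-215*(-123) - 35625) = sqrt(26445 - 35625) = sqrt(-9180) = 6*I*sqrt(255)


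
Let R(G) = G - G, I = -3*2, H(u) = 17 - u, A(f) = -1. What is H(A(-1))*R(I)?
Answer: 0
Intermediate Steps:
I = -6
R(G) = 0
H(A(-1))*R(I) = (17 - 1*(-1))*0 = (17 + 1)*0 = 18*0 = 0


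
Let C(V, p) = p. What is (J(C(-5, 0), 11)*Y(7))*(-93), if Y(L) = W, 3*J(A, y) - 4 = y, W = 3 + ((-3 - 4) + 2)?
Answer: 930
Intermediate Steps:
W = -2 (W = 3 + (-7 + 2) = 3 - 5 = -2)
J(A, y) = 4/3 + y/3
Y(L) = -2
(J(C(-5, 0), 11)*Y(7))*(-93) = ((4/3 + (⅓)*11)*(-2))*(-93) = ((4/3 + 11/3)*(-2))*(-93) = (5*(-2))*(-93) = -10*(-93) = 930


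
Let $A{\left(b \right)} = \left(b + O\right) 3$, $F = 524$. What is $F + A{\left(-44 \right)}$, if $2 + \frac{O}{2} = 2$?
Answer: $392$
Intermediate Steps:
$O = 0$ ($O = -4 + 2 \cdot 2 = -4 + 4 = 0$)
$A{\left(b \right)} = 3 b$ ($A{\left(b \right)} = \left(b + 0\right) 3 = b 3 = 3 b$)
$F + A{\left(-44 \right)} = 524 + 3 \left(-44\right) = 524 - 132 = 392$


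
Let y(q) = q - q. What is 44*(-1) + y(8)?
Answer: -44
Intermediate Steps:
y(q) = 0
44*(-1) + y(8) = 44*(-1) + 0 = -44 + 0 = -44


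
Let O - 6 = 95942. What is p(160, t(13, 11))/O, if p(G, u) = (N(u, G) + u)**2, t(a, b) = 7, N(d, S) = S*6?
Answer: 935089/95948 ≈ 9.7458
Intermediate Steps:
N(d, S) = 6*S
p(G, u) = (u + 6*G)**2 (p(G, u) = (6*G + u)**2 = (u + 6*G)**2)
O = 95948 (O = 6 + 95942 = 95948)
p(160, t(13, 11))/O = (7 + 6*160)**2/95948 = (7 + 960)**2*(1/95948) = 967**2*(1/95948) = 935089*(1/95948) = 935089/95948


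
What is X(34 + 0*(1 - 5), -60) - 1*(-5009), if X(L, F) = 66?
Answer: 5075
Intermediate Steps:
X(34 + 0*(1 - 5), -60) - 1*(-5009) = 66 - 1*(-5009) = 66 + 5009 = 5075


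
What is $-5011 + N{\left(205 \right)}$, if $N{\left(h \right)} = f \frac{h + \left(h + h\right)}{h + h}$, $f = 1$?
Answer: $- \frac{10019}{2} \approx -5009.5$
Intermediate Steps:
$N{\left(h \right)} = \frac{3}{2}$ ($N{\left(h \right)} = 1 \frac{h + \left(h + h\right)}{h + h} = 1 \frac{h + 2 h}{2 h} = 1 \cdot 3 h \frac{1}{2 h} = 1 \cdot \frac{3}{2} = \frac{3}{2}$)
$-5011 + N{\left(205 \right)} = -5011 + \frac{3}{2} = - \frac{10019}{2}$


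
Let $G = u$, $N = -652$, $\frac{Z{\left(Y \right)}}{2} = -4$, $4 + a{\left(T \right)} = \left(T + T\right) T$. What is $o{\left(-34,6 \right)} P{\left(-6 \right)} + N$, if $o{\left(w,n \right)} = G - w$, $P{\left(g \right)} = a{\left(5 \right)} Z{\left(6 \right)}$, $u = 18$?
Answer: $-19788$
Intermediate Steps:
$a{\left(T \right)} = -4 + 2 T^{2}$ ($a{\left(T \right)} = -4 + \left(T + T\right) T = -4 + 2 T T = -4 + 2 T^{2}$)
$Z{\left(Y \right)} = -8$ ($Z{\left(Y \right)} = 2 \left(-4\right) = -8$)
$P{\left(g \right)} = -368$ ($P{\left(g \right)} = \left(-4 + 2 \cdot 5^{2}\right) \left(-8\right) = \left(-4 + 2 \cdot 25\right) \left(-8\right) = \left(-4 + 50\right) \left(-8\right) = 46 \left(-8\right) = -368$)
$G = 18$
$o{\left(w,n \right)} = 18 - w$
$o{\left(-34,6 \right)} P{\left(-6 \right)} + N = \left(18 - -34\right) \left(-368\right) - 652 = \left(18 + 34\right) \left(-368\right) - 652 = 52 \left(-368\right) - 652 = -19136 - 652 = -19788$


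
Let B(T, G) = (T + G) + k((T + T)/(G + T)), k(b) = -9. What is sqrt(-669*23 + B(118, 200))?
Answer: I*sqrt(15078) ≈ 122.79*I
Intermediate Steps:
B(T, G) = -9 + G + T (B(T, G) = (T + G) - 9 = (G + T) - 9 = -9 + G + T)
sqrt(-669*23 + B(118, 200)) = sqrt(-669*23 + (-9 + 200 + 118)) = sqrt(-15387 + 309) = sqrt(-15078) = I*sqrt(15078)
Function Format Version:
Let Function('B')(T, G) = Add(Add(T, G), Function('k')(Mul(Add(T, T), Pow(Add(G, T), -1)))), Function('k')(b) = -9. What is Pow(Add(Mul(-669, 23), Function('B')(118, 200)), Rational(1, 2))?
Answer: Mul(I, Pow(15078, Rational(1, 2))) ≈ Mul(122.79, I)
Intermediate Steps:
Function('B')(T, G) = Add(-9, G, T) (Function('B')(T, G) = Add(Add(T, G), -9) = Add(Add(G, T), -9) = Add(-9, G, T))
Pow(Add(Mul(-669, 23), Function('B')(118, 200)), Rational(1, 2)) = Pow(Add(Mul(-669, 23), Add(-9, 200, 118)), Rational(1, 2)) = Pow(Add(-15387, 309), Rational(1, 2)) = Pow(-15078, Rational(1, 2)) = Mul(I, Pow(15078, Rational(1, 2)))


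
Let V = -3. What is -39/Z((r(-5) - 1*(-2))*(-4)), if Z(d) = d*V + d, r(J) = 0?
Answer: -39/16 ≈ -2.4375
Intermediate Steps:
Z(d) = -2*d (Z(d) = d*(-3) + d = -3*d + d = -2*d)
-39/Z((r(-5) - 1*(-2))*(-4)) = -39*1/(8*(0 - 1*(-2))) = -39*1/(8*(0 + 2)) = -39/((-4*(-4))) = -39/((-2*(-8))) = -39/16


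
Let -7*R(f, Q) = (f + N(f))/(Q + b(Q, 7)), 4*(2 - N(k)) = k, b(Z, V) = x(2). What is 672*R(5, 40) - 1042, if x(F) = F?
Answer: -7386/7 ≈ -1055.1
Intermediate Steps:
b(Z, V) = 2
N(k) = 2 - k/4
R(f, Q) = -(2 + 3*f/4)/(7*(2 + Q)) (R(f, Q) = -(f + (2 - f/4))/(7*(Q + 2)) = -(2 + 3*f/4)/(7*(2 + Q)))
672*R(5, 40) - 1042 = 672*((-8 - 3*5)/(28*(2 + 40))) - 1042 = 672*((1/28)*(-8 - 15)/42) - 1042 = 672*((1/28)*(1/42)*(-23)) - 1042 = 672*(-23/1176) - 1042 = -92/7 - 1042 = -7386/7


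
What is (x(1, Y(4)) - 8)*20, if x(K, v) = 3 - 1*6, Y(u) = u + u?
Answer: -220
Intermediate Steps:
Y(u) = 2*u
x(K, v) = -3 (x(K, v) = 3 - 6 = -3)
(x(1, Y(4)) - 8)*20 = (-3 - 8)*20 = -11*20 = -220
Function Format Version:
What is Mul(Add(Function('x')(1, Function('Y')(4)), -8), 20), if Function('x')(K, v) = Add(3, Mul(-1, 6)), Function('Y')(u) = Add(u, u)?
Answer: -220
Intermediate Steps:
Function('Y')(u) = Mul(2, u)
Function('x')(K, v) = -3 (Function('x')(K, v) = Add(3, -6) = -3)
Mul(Add(Function('x')(1, Function('Y')(4)), -8), 20) = Mul(Add(-3, -8), 20) = Mul(-11, 20) = -220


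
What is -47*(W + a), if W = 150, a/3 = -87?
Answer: 5217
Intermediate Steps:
a = -261 (a = 3*(-87) = -261)
-47*(W + a) = -47*(150 - 261) = -47*(-111) = 5217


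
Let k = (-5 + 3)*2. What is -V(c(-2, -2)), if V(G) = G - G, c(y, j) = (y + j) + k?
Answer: 0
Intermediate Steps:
k = -4 (k = -2*2 = -4)
c(y, j) = -4 + j + y (c(y, j) = (y + j) - 4 = (j + y) - 4 = -4 + j + y)
V(G) = 0
-V(c(-2, -2)) = -1*0 = 0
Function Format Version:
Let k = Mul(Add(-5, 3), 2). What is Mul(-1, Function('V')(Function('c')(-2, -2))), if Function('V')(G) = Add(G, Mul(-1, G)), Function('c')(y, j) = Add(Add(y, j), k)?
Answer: 0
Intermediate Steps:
k = -4 (k = Mul(-2, 2) = -4)
Function('c')(y, j) = Add(-4, j, y) (Function('c')(y, j) = Add(Add(y, j), -4) = Add(Add(j, y), -4) = Add(-4, j, y))
Function('V')(G) = 0
Mul(-1, Function('V')(Function('c')(-2, -2))) = Mul(-1, 0) = 0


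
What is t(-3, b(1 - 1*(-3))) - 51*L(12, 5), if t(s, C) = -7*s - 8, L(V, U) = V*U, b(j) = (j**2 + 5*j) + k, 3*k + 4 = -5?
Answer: -3047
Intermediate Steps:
k = -3 (k = -4/3 + (1/3)*(-5) = -4/3 - 5/3 = -3)
b(j) = -3 + j**2 + 5*j (b(j) = (j**2 + 5*j) - 3 = -3 + j**2 + 5*j)
L(V, U) = U*V
t(s, C) = -8 - 7*s
t(-3, b(1 - 1*(-3))) - 51*L(12, 5) = (-8 - 7*(-3)) - 255*12 = (-8 + 21) - 51*60 = 13 - 3060 = -3047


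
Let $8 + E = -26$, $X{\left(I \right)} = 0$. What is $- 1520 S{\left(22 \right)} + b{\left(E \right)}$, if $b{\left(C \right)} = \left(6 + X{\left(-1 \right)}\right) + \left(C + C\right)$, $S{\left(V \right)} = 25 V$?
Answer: $-836062$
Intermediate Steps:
$E = -34$ ($E = -8 - 26 = -34$)
$b{\left(C \right)} = 6 + 2 C$ ($b{\left(C \right)} = \left(6 + 0\right) + \left(C + C\right) = 6 + 2 C$)
$- 1520 S{\left(22 \right)} + b{\left(E \right)} = - 1520 \cdot 25 \cdot 22 + \left(6 + 2 \left(-34\right)\right) = \left(-1520\right) 550 + \left(6 - 68\right) = -836000 - 62 = -836062$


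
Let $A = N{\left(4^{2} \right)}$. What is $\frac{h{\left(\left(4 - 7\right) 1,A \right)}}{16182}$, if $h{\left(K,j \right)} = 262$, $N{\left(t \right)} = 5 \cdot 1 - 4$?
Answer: $\frac{131}{8091} \approx 0.016191$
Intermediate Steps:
$N{\left(t \right)} = 1$ ($N{\left(t \right)} = 5 - 4 = 1$)
$A = 1$
$\frac{h{\left(\left(4 - 7\right) 1,A \right)}}{16182} = \frac{262}{16182} = 262 \cdot \frac{1}{16182} = \frac{131}{8091}$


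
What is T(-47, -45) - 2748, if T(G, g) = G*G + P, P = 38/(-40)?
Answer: -10799/20 ≈ -539.95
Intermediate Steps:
P = -19/20 (P = 38*(-1/40) = -19/20 ≈ -0.95000)
T(G, g) = -19/20 + G² (T(G, g) = G*G - 19/20 = G² - 19/20 = -19/20 + G²)
T(-47, -45) - 2748 = (-19/20 + (-47)²) - 2748 = (-19/20 + 2209) - 2748 = 44161/20 - 2748 = -10799/20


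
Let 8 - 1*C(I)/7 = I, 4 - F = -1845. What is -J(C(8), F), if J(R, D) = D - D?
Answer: 0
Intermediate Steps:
F = 1849 (F = 4 - 1*(-1845) = 4 + 1845 = 1849)
C(I) = 56 - 7*I
J(R, D) = 0
-J(C(8), F) = -1*0 = 0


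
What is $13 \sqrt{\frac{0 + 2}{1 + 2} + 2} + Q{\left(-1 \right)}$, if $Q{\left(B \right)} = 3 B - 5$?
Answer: $-8 + \frac{26 \sqrt{6}}{3} \approx 13.229$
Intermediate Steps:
$Q{\left(B \right)} = -5 + 3 B$
$13 \sqrt{\frac{0 + 2}{1 + 2} + 2} + Q{\left(-1 \right)} = 13 \sqrt{\frac{0 + 2}{1 + 2} + 2} + \left(-5 + 3 \left(-1\right)\right) = 13 \sqrt{\frac{2}{3} + 2} - 8 = 13 \sqrt{\frac{8}{3}} - 8 = 13 \frac{2 \sqrt{6}}{3} - 8 = \frac{26 \sqrt{6}}{3} - 8 = -8 + \frac{26 \sqrt{6}}{3}$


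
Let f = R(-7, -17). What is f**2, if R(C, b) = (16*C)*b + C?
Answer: 3598609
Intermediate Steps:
R(C, b) = C + 16*C*b (R(C, b) = 16*C*b + C = C + 16*C*b)
f = 1897 (f = -7*(1 + 16*(-17)) = -7*(1 - 272) = -7*(-271) = 1897)
f**2 = 1897**2 = 3598609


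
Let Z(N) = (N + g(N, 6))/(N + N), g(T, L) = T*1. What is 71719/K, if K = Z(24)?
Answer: 71719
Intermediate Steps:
g(T, L) = T
Z(N) = 1 (Z(N) = (N + N)/(N + N) = (2*N)/((2*N)) = (2*N)*(1/(2*N)) = 1)
K = 1
71719/K = 71719/1 = 71719*1 = 71719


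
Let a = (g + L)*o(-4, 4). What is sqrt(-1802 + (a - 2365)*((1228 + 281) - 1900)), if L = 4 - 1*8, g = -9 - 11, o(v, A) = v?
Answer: sqrt(885377) ≈ 940.94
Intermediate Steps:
g = -20
L = -4 (L = 4 - 8 = -4)
a = 96 (a = (-20 - 4)*(-4) = -24*(-4) = 96)
sqrt(-1802 + (a - 2365)*((1228 + 281) - 1900)) = sqrt(-1802 + (96 - 2365)*((1228 + 281) - 1900)) = sqrt(-1802 - 2269*(1509 - 1900)) = sqrt(-1802 - 2269*(-391)) = sqrt(-1802 + 887179) = sqrt(885377)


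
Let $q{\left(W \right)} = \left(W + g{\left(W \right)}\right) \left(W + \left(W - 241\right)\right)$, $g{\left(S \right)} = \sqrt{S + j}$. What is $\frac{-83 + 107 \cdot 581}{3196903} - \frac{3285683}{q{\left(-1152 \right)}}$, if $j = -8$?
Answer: $\frac{- 10321989485189 i + 316007560 \sqrt{290}}{16272236270 \left(\sqrt{290} + 576 i\right)} \approx -1.1003 - 0.033104 i$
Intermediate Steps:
$g{\left(S \right)} = \sqrt{-8 + S}$ ($g{\left(S \right)} = \sqrt{S - 8} = \sqrt{-8 + S}$)
$q{\left(W \right)} = \left(-241 + 2 W\right) \left(W + \sqrt{-8 + W}\right)$ ($q{\left(W \right)} = \left(W + \sqrt{-8 + W}\right) \left(W + \left(W - 241\right)\right) = \left(W + \sqrt{-8 + W}\right) \left(W + \left(-241 + W\right)\right) = \left(W + \sqrt{-8 + W}\right) \left(-241 + 2 W\right) = \left(-241 + 2 W\right) \left(W + \sqrt{-8 + W}\right)$)
$\frac{-83 + 107 \cdot 581}{3196903} - \frac{3285683}{q{\left(-1152 \right)}} = \frac{-83 + 107 \cdot 581}{3196903} - \frac{3285683}{\left(-241\right) \left(-1152\right) - 241 \sqrt{-8 - 1152} + 2 \left(-1152\right)^{2} + 2 \left(-1152\right) \sqrt{-8 - 1152}} = \left(-83 + 62167\right) \frac{1}{3196903} - \frac{3285683}{277632 - 241 \sqrt{-1160} + 2 \cdot 1327104 + 2 \left(-1152\right) \sqrt{-1160}} = 62084 \cdot \frac{1}{3196903} - \frac{3285683}{277632 - 241 \cdot 2 i \sqrt{290} + 2654208 + 2 \left(-1152\right) 2 i \sqrt{290}} = \frac{62084}{3196903} - \frac{3285683}{277632 - 482 i \sqrt{290} + 2654208 - 4608 i \sqrt{290}} = \frac{62084}{3196903} - \frac{3285683}{2931840 - 5090 i \sqrt{290}}$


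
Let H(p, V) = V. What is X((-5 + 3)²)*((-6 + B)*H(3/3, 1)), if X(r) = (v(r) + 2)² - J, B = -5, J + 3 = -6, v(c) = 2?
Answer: -275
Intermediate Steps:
J = -9 (J = -3 - 6 = -9)
X(r) = 25 (X(r) = (2 + 2)² - 1*(-9) = 4² + 9 = 16 + 9 = 25)
X((-5 + 3)²)*((-6 + B)*H(3/3, 1)) = 25*((-6 - 5)*1) = 25*(-11*1) = 25*(-11) = -275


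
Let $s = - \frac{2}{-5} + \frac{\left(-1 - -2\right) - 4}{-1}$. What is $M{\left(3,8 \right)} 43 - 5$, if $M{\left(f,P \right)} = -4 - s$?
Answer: $- \frac{1616}{5} \approx -323.2$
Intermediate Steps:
$s = \frac{17}{5}$ ($s = \left(-2\right) \left(- \frac{1}{5}\right) + \left(\left(-1 + 2\right) - 4\right) \left(-1\right) = \frac{2}{5} + \left(1 - 4\right) \left(-1\right) = \frac{2}{5} - -3 = \frac{2}{5} + 3 = \frac{17}{5} \approx 3.4$)
$M{\left(f,P \right)} = - \frac{37}{5}$ ($M{\left(f,P \right)} = -4 - \frac{17}{5} = - \frac{37}{5}$)
$M{\left(3,8 \right)} 43 - 5 = \left(- \frac{37}{5}\right) 43 - 5 = - \frac{1591}{5} - 5 = - \frac{1616}{5}$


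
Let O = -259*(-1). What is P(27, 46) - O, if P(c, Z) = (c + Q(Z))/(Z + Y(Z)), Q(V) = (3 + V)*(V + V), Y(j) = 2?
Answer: -7897/48 ≈ -164.52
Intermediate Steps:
Q(V) = 2*V*(3 + V) (Q(V) = (3 + V)*(2*V) = 2*V*(3 + V))
O = 259
P(c, Z) = (c + 2*Z*(3 + Z))/(2 + Z) (P(c, Z) = (c + 2*Z*(3 + Z))/(Z + 2) = (c + 2*Z*(3 + Z))/(2 + Z))
P(27, 46) - O = (27 + 2*46*(3 + 46))/(2 + 46) - 1*259 = (27 + 2*46*49)/48 - 259 = (27 + 4508)/48 - 259 = (1/48)*4535 - 259 = 4535/48 - 259 = -7897/48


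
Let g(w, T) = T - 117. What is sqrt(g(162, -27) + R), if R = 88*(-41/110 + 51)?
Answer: 2*sqrt(26945)/5 ≈ 65.660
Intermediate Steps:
g(w, T) = -117 + T
R = 22276/5 (R = 88*(-41*1/110 + 51) = 88*(-41/110 + 51) = 88*(5569/110) = 22276/5 ≈ 4455.2)
sqrt(g(162, -27) + R) = sqrt((-117 - 27) + 22276/5) = sqrt(-144 + 22276/5) = sqrt(21556/5) = 2*sqrt(26945)/5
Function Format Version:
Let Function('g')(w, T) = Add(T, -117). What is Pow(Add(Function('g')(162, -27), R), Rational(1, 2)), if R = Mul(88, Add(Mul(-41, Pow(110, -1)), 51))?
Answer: Mul(Rational(2, 5), Pow(26945, Rational(1, 2))) ≈ 65.660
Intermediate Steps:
Function('g')(w, T) = Add(-117, T)
R = Rational(22276, 5) (R = Mul(88, Add(Mul(-41, Rational(1, 110)), 51)) = Mul(88, Add(Rational(-41, 110), 51)) = Mul(88, Rational(5569, 110)) = Rational(22276, 5) ≈ 4455.2)
Pow(Add(Function('g')(162, -27), R), Rational(1, 2)) = Pow(Add(Add(-117, -27), Rational(22276, 5)), Rational(1, 2)) = Pow(Add(-144, Rational(22276, 5)), Rational(1, 2)) = Pow(Rational(21556, 5), Rational(1, 2)) = Mul(Rational(2, 5), Pow(26945, Rational(1, 2)))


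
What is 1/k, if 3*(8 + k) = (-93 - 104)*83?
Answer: -3/16375 ≈ -0.00018321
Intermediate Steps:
k = -16375/3 (k = -8 + ((-93 - 104)*83)/3 = -8 + (-197*83)/3 = -8 + (⅓)*(-16351) = -8 - 16351/3 = -16375/3 ≈ -5458.3)
1/k = 1/(-16375/3) = -3/16375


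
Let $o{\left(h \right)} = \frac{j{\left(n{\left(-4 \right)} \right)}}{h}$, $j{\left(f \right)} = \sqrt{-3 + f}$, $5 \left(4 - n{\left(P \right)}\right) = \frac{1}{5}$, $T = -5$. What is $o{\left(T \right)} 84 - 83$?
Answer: $-83 - \frac{168 \sqrt{6}}{25} \approx -99.461$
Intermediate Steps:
$n{\left(P \right)} = \frac{99}{25}$ ($n{\left(P \right)} = 4 - \frac{1}{5 \cdot 5} = 4 - \frac{1}{25} = \frac{99}{25}$)
$o{\left(h \right)} = \frac{2 \sqrt{6}}{5 h}$ ($o{\left(h \right)} = \frac{\sqrt{-3 + \frac{99}{25}}}{h} = \frac{\sqrt{\frac{24}{25}}}{h} = \frac{\frac{2}{5} \sqrt{6}}{h} = \frac{2 \sqrt{6}}{5 h}$)
$o{\left(T \right)} 84 - 83 = \frac{2 \sqrt{6}}{5 \left(-5\right)} 84 - 83 = \frac{2}{5} \sqrt{6} \left(- \frac{1}{5}\right) 84 - 83 = - \frac{2 \sqrt{6}}{25} \cdot 84 - 83 = - \frac{168 \sqrt{6}}{25} - 83 = -83 - \frac{168 \sqrt{6}}{25}$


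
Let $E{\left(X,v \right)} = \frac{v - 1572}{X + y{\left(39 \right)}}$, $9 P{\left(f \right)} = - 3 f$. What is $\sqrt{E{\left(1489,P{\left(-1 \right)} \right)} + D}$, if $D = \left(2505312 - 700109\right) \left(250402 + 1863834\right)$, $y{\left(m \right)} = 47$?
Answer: $\frac{\sqrt{35174017565862698}}{96} \approx 1.9536 \cdot 10^{6}$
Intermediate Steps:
$D = 3816625169908$ ($D = 1805203 \cdot 2114236 = 3816625169908$)
$P{\left(f \right)} = - \frac{f}{3}$ ($P{\left(f \right)} = \frac{\left(-3\right) f}{9} = - \frac{f}{3}$)
$E{\left(X,v \right)} = \frac{-1572 + v}{47 + X}$ ($E{\left(X,v \right)} = \frac{v - 1572}{X + 47} = \frac{-1572 + v}{47 + X}$)
$\sqrt{E{\left(1489,P{\left(-1 \right)} \right)} + D} = \sqrt{\frac{-1572 - - \frac{1}{3}}{47 + 1489} + 3816625169908} = \sqrt{\frac{-1572 + \frac{1}{3}}{1536} + 3816625169908} = \sqrt{\frac{1}{1536} \left(- \frac{4715}{3}\right) + 3816625169908} = \sqrt{- \frac{4715}{4608} + 3816625169908} = \sqrt{\frac{17587008782931349}{4608}} = \frac{\sqrt{35174017565862698}}{96}$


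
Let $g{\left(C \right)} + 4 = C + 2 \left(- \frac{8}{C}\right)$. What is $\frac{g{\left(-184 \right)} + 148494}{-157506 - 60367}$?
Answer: $- \frac{3411040}{5011079} \approx -0.6807$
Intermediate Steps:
$g{\left(C \right)} = -4 + C - \frac{16}{C}$ ($g{\left(C \right)} = -4 + \left(C + 2 \left(- \frac{8}{C}\right)\right) = -4 + \left(C - \frac{16}{C}\right) = -4 + C - \frac{16}{C}$)
$\frac{g{\left(-184 \right)} + 148494}{-157506 - 60367} = \frac{\left(-4 - 184 - \frac{16}{-184}\right) + 148494}{-157506 - 60367} = \frac{\left(-4 - 184 - - \frac{2}{23}\right) + 148494}{-217873} = \left(\left(-4 - 184 + \frac{2}{23}\right) + 148494\right) \left(- \frac{1}{217873}\right) = \left(- \frac{4322}{23} + 148494\right) \left(- \frac{1}{217873}\right) = \frac{3411040}{23} \left(- \frac{1}{217873}\right) = - \frac{3411040}{5011079}$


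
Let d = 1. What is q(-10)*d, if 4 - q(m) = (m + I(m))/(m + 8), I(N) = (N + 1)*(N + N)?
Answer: 89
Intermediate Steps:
I(N) = 2*N*(1 + N) (I(N) = (1 + N)*(2*N) = 2*N*(1 + N))
q(m) = 4 - (m + 2*m*(1 + m))/(8 + m) (q(m) = 4 - (m + 2*m*(1 + m))/(m + 8) = 4 - (m + 2*m*(1 + m))/(8 + m))
q(-10)*d = ((32 - 10 - 2*(-10)**2)/(8 - 10))*1 = ((32 - 10 - 2*100)/(-2))*1 = -(32 - 10 - 200)/2*1 = -1/2*(-178)*1 = 89*1 = 89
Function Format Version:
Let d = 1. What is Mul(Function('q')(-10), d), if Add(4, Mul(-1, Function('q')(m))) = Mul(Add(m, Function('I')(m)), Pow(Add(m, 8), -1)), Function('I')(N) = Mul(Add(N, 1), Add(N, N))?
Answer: 89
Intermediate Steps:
Function('I')(N) = Mul(2, N, Add(1, N)) (Function('I')(N) = Mul(Add(1, N), Mul(2, N)) = Mul(2, N, Add(1, N)))
Function('q')(m) = Add(4, Mul(-1, Pow(Add(8, m), -1), Add(m, Mul(2, m, Add(1, m))))) (Function('q')(m) = Add(4, Mul(-1, Mul(Add(m, Mul(2, m, Add(1, m))), Pow(Add(m, 8), -1)))) = Add(4, Mul(-1, Mul(Add(m, Mul(2, m, Add(1, m))), Pow(Add(8, m), -1)))) = Add(4, Mul(-1, Mul(Pow(Add(8, m), -1), Add(m, Mul(2, m, Add(1, m)))))) = Add(4, Mul(-1, Pow(Add(8, m), -1), Add(m, Mul(2, m, Add(1, m))))))
Mul(Function('q')(-10), d) = Mul(Mul(Pow(Add(8, -10), -1), Add(32, -10, Mul(-2, Pow(-10, 2)))), 1) = Mul(Mul(Pow(-2, -1), Add(32, -10, Mul(-2, 100))), 1) = Mul(Mul(Rational(-1, 2), Add(32, -10, -200)), 1) = Mul(Mul(Rational(-1, 2), -178), 1) = Mul(89, 1) = 89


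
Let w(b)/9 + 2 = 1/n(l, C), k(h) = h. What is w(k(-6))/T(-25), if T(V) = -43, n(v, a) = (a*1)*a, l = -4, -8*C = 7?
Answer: 306/2107 ≈ 0.14523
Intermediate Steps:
C = -7/8 (C = -1/8*7 = -7/8 ≈ -0.87500)
n(v, a) = a**2 (n(v, a) = a*a = a**2)
w(b) = -306/49 (w(b) = -18 + 9/((-7/8)**2) = -18 + 9/(49/64) = -18 + 9*(64/49) = -18 + 576/49 = -306/49)
w(k(-6))/T(-25) = -306/49/(-43) = -306/49*(-1/43) = 306/2107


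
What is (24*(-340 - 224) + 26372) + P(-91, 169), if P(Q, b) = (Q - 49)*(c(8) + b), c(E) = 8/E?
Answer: -10964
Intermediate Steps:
P(Q, b) = (1 + b)*(-49 + Q) (P(Q, b) = (Q - 49)*(8/8 + b) = (-49 + Q)*(8*(⅛) + b) = (-49 + Q)*(1 + b) = (1 + b)*(-49 + Q))
(24*(-340 - 224) + 26372) + P(-91, 169) = (24*(-340 - 224) + 26372) + (-49 - 91 - 49*169 - 91*169) = (24*(-564) + 26372) + (-49 - 91 - 8281 - 15379) = (-13536 + 26372) - 23800 = 12836 - 23800 = -10964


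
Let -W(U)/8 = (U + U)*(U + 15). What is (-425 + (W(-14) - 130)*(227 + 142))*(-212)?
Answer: -7263332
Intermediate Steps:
W(U) = -16*U*(15 + U) (W(U) = -8*(U + U)*(U + 15) = -8*2*U*(15 + U) = -16*U*(15 + U))
(-425 + (W(-14) - 130)*(227 + 142))*(-212) = (-425 + (-16*(-14)*(15 - 14) - 130)*(227 + 142))*(-212) = (-425 + (-16*(-14)*1 - 130)*369)*(-212) = (-425 + (224 - 130)*369)*(-212) = (-425 + 94*369)*(-212) = (-425 + 34686)*(-212) = 34261*(-212) = -7263332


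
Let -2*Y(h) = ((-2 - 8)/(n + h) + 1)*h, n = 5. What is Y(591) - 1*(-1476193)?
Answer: 879637865/596 ≈ 1.4759e+6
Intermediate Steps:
Y(h) = -h*(1 - 10/(5 + h))/2 (Y(h) = -((-2 - 8)/(5 + h) + 1)*h/2 = -(-10/(5 + h) + 1)*h/2 = -(1 - 10/(5 + h))*h/2 = -h*(1 - 10/(5 + h))/2)
Y(591) - 1*(-1476193) = (½)*591*(5 - 1*591)/(5 + 591) - 1*(-1476193) = (½)*591*(5 - 591)/596 + 1476193 = (½)*591*(1/596)*(-586) + 1476193 = -173163/596 + 1476193 = 879637865/596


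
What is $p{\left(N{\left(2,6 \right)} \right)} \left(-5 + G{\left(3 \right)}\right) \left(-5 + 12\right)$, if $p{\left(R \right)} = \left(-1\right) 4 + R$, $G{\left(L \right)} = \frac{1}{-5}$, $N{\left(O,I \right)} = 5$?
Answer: $- \frac{182}{5} \approx -36.4$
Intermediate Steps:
$G{\left(L \right)} = - \frac{1}{5}$
$p{\left(R \right)} = -4 + R$
$p{\left(N{\left(2,6 \right)} \right)} \left(-5 + G{\left(3 \right)}\right) \left(-5 + 12\right) = \left(-4 + 5\right) \left(-5 - \frac{1}{5}\right) \left(-5 + 12\right) = 1 \left(\left(- \frac{26}{5}\right) 7\right) = 1 \left(- \frac{182}{5}\right) = - \frac{182}{5}$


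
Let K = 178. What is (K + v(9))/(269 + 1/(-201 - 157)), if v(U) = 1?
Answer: 64082/96301 ≈ 0.66543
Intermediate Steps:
(K + v(9))/(269 + 1/(-201 - 157)) = (178 + 1)/(269 + 1/(-201 - 157)) = 179/(269 + 1/(-358)) = 179/(269 - 1/358) = 179/(96301/358) = 179*(358/96301) = 64082/96301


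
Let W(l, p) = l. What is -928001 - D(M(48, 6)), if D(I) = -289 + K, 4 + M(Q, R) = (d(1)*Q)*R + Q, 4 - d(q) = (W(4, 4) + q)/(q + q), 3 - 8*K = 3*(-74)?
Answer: -7421921/8 ≈ -9.2774e+5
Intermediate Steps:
K = 225/8 (K = 3/8 - 3*(-74)/8 = 3/8 - ⅛*(-222) = 3/8 + 111/4 = 225/8 ≈ 28.125)
d(q) = 4 - (4 + q)/(2*q) (d(q) = 4 - (4 + q)/(q + q) = 4 - (4 + q)/(2*q))
M(Q, R) = -4 + Q + 3*Q*R/2 (M(Q, R) = -4 + (((7/2 - 2/1)*Q)*R + Q) = -4 + (((7/2 - 2*1)*Q)*R + Q) = -4 + (((7/2 - 2)*Q)*R + Q) = -4 + ((3*Q/2)*R + Q) = -4 + (3*Q*R/2 + Q) = -4 + (Q + 3*Q*R/2) = -4 + Q + 3*Q*R/2)
D(I) = -2087/8 (D(I) = -289 + 225/8 = -2087/8)
-928001 - D(M(48, 6)) = -928001 - 1*(-2087/8) = -928001 + 2087/8 = -7421921/8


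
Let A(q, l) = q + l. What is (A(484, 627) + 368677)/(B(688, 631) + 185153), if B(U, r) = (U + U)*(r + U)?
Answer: 369788/2000097 ≈ 0.18489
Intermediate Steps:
A(q, l) = l + q
B(U, r) = 2*U*(U + r) (B(U, r) = (2*U)*(U + r) = 2*U*(U + r))
(A(484, 627) + 368677)/(B(688, 631) + 185153) = ((627 + 484) + 368677)/(2*688*(688 + 631) + 185153) = (1111 + 368677)/(2*688*1319 + 185153) = 369788/(1814944 + 185153) = 369788/2000097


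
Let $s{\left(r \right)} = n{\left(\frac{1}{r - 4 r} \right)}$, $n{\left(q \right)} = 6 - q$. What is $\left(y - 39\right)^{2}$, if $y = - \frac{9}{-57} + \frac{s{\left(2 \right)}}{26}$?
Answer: $\frac{13093080625}{8785296} \approx 1490.3$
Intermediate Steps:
$s{\left(r \right)} = 6 + \frac{1}{3 r}$ ($s{\left(r \right)} = 6 - \frac{1}{r - 4 r} = 6 - \frac{1}{\left(-3\right) r} = 6 - - \frac{1}{3 r} = 6 + \frac{1}{3 r}$)
$y = \frac{1171}{2964}$ ($y = - \frac{9}{-57} + \frac{6 + \frac{1}{3 \cdot 2}}{26} = \left(-9\right) \left(- \frac{1}{57}\right) + \left(6 + \frac{1}{3} \cdot \frac{1}{2}\right) \frac{1}{26} = \frac{3}{19} + \left(6 + \frac{1}{6}\right) \frac{1}{26} = \frac{3}{19} + \frac{37}{6} \cdot \frac{1}{26} = \frac{3}{19} + \frac{37}{156} = \frac{1171}{2964} \approx 0.39507$)
$\left(y - 39\right)^{2} = \left(\frac{1171}{2964} - 39\right)^{2} = \left(- \frac{114425}{2964}\right)^{2} = \frac{13093080625}{8785296}$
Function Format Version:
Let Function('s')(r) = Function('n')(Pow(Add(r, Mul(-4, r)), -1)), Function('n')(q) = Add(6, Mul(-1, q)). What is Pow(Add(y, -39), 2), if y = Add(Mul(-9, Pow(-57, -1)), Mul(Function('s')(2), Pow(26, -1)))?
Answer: Rational(13093080625, 8785296) ≈ 1490.3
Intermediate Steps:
Function('s')(r) = Add(6, Mul(Rational(1, 3), Pow(r, -1))) (Function('s')(r) = Add(6, Mul(-1, Pow(Add(r, Mul(-4, r)), -1))) = Add(6, Mul(-1, Pow(Mul(-3, r), -1))) = Add(6, Mul(-1, Mul(Rational(-1, 3), Pow(r, -1)))) = Add(6, Mul(Rational(1, 3), Pow(r, -1))))
y = Rational(1171, 2964) (y = Add(Mul(-9, Pow(-57, -1)), Mul(Add(6, Mul(Rational(1, 3), Pow(2, -1))), Pow(26, -1))) = Add(Mul(-9, Rational(-1, 57)), Mul(Add(6, Mul(Rational(1, 3), Rational(1, 2))), Rational(1, 26))) = Add(Rational(3, 19), Mul(Add(6, Rational(1, 6)), Rational(1, 26))) = Add(Rational(3, 19), Mul(Rational(37, 6), Rational(1, 26))) = Add(Rational(3, 19), Rational(37, 156)) = Rational(1171, 2964) ≈ 0.39507)
Pow(Add(y, -39), 2) = Pow(Add(Rational(1171, 2964), -39), 2) = Pow(Rational(-114425, 2964), 2) = Rational(13093080625, 8785296)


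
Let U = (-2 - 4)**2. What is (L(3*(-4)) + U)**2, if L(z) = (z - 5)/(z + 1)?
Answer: 170569/121 ≈ 1409.7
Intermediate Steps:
L(z) = (-5 + z)/(1 + z)
U = 36 (U = (-6)**2 = 36)
(L(3*(-4)) + U)**2 = ((-5 + 3*(-4))/(1 + 3*(-4)) + 36)**2 = ((-5 - 12)/(1 - 12) + 36)**2 = (-17/(-11) + 36)**2 = (-1/11*(-17) + 36)**2 = (17/11 + 36)**2 = (413/11)**2 = 170569/121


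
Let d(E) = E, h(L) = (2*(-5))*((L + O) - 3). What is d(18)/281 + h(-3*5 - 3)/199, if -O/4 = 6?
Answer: 130032/55919 ≈ 2.3254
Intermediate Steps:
O = -24 (O = -4*6 = -24)
h(L) = 270 - 10*L (h(L) = (2*(-5))*((L - 24) - 3) = -10*((-24 + L) - 3) = -10*(-27 + L) = 270 - 10*L)
d(18)/281 + h(-3*5 - 3)/199 = 18/281 + (270 - 10*(-3*5 - 3))/199 = 18*(1/281) + (270 - 10*(-15 - 3))*(1/199) = 18/281 + (270 - 10*(-18))*(1/199) = 18/281 + (270 + 180)*(1/199) = 18/281 + 450*(1/199) = 18/281 + 450/199 = 130032/55919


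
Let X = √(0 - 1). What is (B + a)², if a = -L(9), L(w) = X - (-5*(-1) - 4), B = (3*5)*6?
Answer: (91 - I)² ≈ 8280.0 - 182.0*I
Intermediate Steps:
X = I (X = √(-1) = I ≈ 1.0*I)
B = 90 (B = 15*6 = 90)
L(w) = -1 + I (L(w) = I - (-5*(-1) - 4) = I - (5 - 4) = I - 1*1 = I - 1 = -1 + I)
a = 1 - I (a = -(-1 + I) = 1 - I ≈ 1.0 - 1.0*I)
(B + a)² = (90 + (1 - I))² = (91 - I)²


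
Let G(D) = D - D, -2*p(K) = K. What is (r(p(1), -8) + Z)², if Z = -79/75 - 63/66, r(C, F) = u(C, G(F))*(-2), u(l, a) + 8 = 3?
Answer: 173896969/2722500 ≈ 63.874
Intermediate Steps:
p(K) = -K/2
G(D) = 0
u(l, a) = -5 (u(l, a) = -8 + 3 = -5)
r(C, F) = 10 (r(C, F) = -5*(-2) = 10)
Z = -3313/1650 (Z = -79*1/75 - 63*1/66 = -79/75 - 21/22 = -3313/1650 ≈ -2.0079)
(r(p(1), -8) + Z)² = (10 - 3313/1650)² = (13187/1650)² = 173896969/2722500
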